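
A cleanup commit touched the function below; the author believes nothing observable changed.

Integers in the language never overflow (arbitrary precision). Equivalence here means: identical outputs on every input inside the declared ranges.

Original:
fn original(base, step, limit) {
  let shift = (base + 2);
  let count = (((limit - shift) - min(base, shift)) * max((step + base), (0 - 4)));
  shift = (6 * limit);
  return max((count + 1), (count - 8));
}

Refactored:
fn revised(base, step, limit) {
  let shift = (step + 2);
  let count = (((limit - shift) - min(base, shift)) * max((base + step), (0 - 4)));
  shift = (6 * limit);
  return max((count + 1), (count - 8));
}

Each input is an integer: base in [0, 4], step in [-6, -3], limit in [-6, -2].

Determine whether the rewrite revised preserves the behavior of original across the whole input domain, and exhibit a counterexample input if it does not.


Input base=0, step=-6, limit=-6: 33 from original versus -7 from revised.
verdict: not equivalent; witness: base=0, step=-6, limit=-6


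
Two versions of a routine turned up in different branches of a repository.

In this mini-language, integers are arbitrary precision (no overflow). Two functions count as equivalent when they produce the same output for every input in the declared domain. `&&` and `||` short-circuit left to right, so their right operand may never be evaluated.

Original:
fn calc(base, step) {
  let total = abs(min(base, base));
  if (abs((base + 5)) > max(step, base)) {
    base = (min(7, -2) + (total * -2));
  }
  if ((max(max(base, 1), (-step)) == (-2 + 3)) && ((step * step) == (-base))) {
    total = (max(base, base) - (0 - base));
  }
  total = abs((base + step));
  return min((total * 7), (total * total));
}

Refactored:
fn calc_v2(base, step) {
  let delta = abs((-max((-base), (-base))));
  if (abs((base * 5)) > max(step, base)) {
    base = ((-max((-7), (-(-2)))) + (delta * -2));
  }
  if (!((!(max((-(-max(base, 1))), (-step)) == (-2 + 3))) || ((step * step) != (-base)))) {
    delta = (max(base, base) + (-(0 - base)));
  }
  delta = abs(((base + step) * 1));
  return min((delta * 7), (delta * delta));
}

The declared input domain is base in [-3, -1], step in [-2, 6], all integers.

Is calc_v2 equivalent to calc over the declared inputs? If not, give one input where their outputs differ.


Evaluate both at base=-3, step=2.
calc: total becomes 3; next (abs((base + 5)) > max(step, base)) evaluates to false; next ((max(max(base, 1), (-step)) == (-2 + 3)) && ((step * step) == (-base))) evaluates to false; next total becomes 1; next final value 1
calc_v2: delta becomes 3; next (abs((base * 5)) > max(step, base)) evaluates to true; next base becomes -8; next (!((!(max((-(-max(base, 1))), (-step)) == (-2 + 3))) || ((step * step) != (-base)))) evaluates to false; next delta becomes 6; next final value 36
1 and 36 differ, so these are not the same function on this domain.
verdict: not equivalent; witness: base=-3, step=2


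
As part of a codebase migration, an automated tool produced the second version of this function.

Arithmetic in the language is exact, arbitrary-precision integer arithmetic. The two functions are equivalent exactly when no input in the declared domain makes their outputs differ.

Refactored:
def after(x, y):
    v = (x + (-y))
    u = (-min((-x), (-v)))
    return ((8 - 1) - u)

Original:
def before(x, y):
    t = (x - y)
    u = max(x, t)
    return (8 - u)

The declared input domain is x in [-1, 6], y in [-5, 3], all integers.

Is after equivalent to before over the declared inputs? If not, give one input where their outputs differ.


Not equivalent: x=-1, y=-5 separates them (4 vs 3).
before: t = 4; u = 4; return 4
after: v = 4; u = 4; return 3
verdict: not equivalent; witness: x=-1, y=-5


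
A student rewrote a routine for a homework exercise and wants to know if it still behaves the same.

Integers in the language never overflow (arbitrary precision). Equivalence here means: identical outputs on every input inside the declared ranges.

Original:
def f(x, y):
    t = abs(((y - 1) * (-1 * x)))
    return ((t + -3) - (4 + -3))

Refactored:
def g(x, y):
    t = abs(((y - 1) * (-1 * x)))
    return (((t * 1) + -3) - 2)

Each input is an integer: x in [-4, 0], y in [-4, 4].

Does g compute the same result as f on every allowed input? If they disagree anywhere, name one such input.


Run the pair on x=-4, y=-4.
f: t = 20; return 16
g: t = 20; return 15
16 and 15 differ, so these are not the same function on this domain.
verdict: not equivalent; witness: x=-4, y=-4


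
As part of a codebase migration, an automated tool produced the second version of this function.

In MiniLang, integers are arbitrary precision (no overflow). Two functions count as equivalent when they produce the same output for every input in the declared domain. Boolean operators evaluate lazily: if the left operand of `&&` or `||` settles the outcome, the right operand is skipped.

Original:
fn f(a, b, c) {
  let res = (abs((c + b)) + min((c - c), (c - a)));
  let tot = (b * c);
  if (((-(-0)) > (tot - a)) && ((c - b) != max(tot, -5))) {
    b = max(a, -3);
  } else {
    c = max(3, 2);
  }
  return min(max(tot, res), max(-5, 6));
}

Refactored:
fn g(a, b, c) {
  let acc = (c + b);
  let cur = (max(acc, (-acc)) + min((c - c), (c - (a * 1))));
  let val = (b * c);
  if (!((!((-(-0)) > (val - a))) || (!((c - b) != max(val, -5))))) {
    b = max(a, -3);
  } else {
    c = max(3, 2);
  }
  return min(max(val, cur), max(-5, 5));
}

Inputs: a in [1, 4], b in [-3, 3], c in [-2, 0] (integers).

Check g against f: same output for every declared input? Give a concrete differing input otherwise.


At a=1, b=-3, c=-2: f gives 6, g gives 5.
verdict: not equivalent; witness: a=1, b=-3, c=-2


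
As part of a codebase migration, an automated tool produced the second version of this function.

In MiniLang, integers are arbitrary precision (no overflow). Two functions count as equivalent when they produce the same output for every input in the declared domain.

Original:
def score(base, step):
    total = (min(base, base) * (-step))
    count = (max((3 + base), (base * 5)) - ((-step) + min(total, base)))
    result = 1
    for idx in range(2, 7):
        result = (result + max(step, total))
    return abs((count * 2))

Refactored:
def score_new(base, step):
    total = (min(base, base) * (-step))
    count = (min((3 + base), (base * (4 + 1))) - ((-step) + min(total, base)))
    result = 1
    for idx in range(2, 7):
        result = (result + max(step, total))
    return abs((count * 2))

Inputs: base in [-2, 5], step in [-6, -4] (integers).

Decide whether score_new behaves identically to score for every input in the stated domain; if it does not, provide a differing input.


On input base=-2, step=-6, score returns 14 while score_new returns 8.
verdict: not equivalent; witness: base=-2, step=-6


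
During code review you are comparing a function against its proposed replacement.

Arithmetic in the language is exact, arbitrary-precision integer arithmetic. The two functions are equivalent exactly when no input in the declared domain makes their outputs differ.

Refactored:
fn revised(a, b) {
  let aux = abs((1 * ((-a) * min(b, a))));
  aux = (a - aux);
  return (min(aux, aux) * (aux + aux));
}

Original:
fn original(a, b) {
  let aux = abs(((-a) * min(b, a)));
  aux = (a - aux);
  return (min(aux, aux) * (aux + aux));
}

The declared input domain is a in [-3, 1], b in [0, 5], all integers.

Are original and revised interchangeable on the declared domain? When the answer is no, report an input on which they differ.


This is a faithful refactor — arithmetic usage differs; and constant usage differs, but the computed results match everywhere.
Spot check at a=-3, b=4 — original: aux = 9; aux = -12; return 288. revised: aux = 9; aux = -12; return 288. Both give 288.
Every one of the 30 inputs gives matching results.
verdict: equivalent


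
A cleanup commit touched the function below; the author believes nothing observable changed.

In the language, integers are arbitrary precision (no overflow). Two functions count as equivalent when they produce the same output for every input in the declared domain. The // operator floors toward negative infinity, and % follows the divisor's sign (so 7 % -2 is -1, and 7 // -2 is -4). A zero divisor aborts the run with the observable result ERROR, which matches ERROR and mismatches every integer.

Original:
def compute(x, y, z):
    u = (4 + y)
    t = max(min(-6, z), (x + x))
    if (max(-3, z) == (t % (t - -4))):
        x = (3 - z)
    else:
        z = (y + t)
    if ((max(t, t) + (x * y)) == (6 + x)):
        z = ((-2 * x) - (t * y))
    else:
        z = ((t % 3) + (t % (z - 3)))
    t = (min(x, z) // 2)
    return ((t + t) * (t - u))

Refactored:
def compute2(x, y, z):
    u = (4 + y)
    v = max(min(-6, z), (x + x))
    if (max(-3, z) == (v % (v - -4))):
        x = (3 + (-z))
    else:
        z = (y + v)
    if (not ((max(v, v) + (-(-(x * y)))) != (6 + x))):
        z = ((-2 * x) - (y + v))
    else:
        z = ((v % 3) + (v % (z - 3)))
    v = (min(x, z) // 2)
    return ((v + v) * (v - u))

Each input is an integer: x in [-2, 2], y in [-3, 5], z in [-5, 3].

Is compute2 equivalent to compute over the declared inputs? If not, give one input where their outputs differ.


Input x=0, y=3, z=0: 60 from compute versus 120 from compute2.
verdict: not equivalent; witness: x=0, y=3, z=0


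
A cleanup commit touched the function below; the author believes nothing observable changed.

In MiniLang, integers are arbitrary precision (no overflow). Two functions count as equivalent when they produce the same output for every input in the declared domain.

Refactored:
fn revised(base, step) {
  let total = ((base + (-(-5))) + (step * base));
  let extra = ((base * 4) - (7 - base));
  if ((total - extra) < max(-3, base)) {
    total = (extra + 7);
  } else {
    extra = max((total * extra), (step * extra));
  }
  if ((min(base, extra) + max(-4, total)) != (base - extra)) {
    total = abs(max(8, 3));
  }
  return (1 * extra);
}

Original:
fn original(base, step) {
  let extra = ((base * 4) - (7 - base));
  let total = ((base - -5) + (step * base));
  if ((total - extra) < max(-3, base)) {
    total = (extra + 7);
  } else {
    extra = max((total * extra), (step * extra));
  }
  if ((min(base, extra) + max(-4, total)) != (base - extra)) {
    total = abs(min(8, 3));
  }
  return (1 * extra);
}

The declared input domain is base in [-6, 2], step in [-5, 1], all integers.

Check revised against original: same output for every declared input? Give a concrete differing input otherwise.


The one real change (`min(8, 3)` became `max(8, 3)`) has no effect anywhere in the declared ranges.
One worked example (base=-2, step=-4) — original: extra := -17 | total := 11 | ((total - extra) < max(-3, base)): false | extra := 68 | ((min(base, extra) + max(-4, total)) != (base - extra)): true | total := 3 | result 68; revised: total := 11 | extra := -17 | ((total - extra) < max(-3, base)): false | extra := 68 | ((min(base, extra) + max(-4, total)) != (base - extra)): true | total := 8 | result 68; agreement on 68.
Checked all 63 inputs in the declared domain: the outputs agree on every one.
verdict: equivalent


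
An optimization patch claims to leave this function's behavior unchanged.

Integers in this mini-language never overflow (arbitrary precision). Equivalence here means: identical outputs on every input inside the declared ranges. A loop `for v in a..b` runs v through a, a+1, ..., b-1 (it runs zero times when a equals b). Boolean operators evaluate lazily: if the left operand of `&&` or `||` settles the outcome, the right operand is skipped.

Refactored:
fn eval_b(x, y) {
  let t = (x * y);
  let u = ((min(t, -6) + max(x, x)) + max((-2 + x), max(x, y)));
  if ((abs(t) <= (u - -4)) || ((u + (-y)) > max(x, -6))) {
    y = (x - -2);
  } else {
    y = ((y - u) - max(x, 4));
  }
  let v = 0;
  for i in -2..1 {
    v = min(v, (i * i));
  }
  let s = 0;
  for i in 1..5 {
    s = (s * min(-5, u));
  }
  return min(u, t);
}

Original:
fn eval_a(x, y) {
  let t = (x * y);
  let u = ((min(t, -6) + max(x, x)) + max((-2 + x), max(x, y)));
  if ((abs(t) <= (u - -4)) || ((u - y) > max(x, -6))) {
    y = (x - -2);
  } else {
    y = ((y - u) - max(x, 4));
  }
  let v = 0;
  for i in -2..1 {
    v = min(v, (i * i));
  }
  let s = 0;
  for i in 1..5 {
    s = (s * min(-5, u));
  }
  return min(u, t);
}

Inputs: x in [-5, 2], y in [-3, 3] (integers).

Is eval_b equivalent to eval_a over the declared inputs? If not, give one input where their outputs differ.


The two versions differ — the changes include arithmetic usage differs.
Tracing x=-5, y=1: eval_a: t=-5, then u=-10, then ((abs(t) <= (u - -4)) || ((u - y) > max(x, -6))) is false, then y=7, then v=0, then (i=-2), then v=0, then (i=-1), then v=0, then (i=0), then v=0, then s=0, then (i=1), then s=0, then (i=2), then s=0, then (i=3), then s=0, then (i=4), then s=0, then returns -10 | eval_b: t=-5, then u=-10, then ((abs(t) <= (u - -4)) || ((u + (-y)) > max(x, -6))) is false, then y=7, then v=0, then (i=-2), then v=0, then (i=-1), then v=0, then (i=0), then v=0, then s=0, then (i=1), then s=0, then (i=2), then s=0, then (i=3), then s=0, then (i=4), then s=0, then returns -10 — matching result -10.
Across all 56 domain points the two functions coincide.
verdict: equivalent


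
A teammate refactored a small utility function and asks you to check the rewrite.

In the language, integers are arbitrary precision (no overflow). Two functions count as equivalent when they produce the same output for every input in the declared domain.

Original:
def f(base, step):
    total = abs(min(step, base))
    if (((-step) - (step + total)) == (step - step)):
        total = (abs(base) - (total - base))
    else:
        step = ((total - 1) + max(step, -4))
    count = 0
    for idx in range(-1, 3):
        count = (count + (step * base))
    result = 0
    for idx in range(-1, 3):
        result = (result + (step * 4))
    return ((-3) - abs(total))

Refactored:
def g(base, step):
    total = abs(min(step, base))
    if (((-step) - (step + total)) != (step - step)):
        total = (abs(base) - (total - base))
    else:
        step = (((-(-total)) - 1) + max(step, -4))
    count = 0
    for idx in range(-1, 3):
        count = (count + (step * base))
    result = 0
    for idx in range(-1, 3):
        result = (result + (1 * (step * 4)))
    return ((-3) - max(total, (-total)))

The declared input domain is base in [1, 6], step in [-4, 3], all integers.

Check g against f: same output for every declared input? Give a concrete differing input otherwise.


Evaluate both at base=1, step=-4.
f: total := 4 | (((-step) - (step + total)) == (step - step)): false | step := -1 | count := 0 | iter idx=-1: | count := -1 | iter idx=0: | count := -2 | iter idx=1: | count := -3 | iter idx=2: | count := -4 | result := 0 | iter idx=-1: | result := -4 | iter idx=0: | result := -8 | iter idx=1: | result := -12 | iter idx=2: | result := -16 | result -7
g: total := 4 | (((-step) - (step + total)) != (step - step)): true | total := -2 | count := 0 | iter idx=-1: | count := -4 | iter idx=0: | count := -8 | iter idx=1: | count := -12 | iter idx=2: | count := -16 | result := 0 | iter idx=-1: | result := -16 | iter idx=0: | result := -32 | iter idx=1: | result := -48 | iter idx=2: | result := -64 | result -5
-7 != -5, so the rewrite changes behavior.
verdict: not equivalent; witness: base=1, step=-4


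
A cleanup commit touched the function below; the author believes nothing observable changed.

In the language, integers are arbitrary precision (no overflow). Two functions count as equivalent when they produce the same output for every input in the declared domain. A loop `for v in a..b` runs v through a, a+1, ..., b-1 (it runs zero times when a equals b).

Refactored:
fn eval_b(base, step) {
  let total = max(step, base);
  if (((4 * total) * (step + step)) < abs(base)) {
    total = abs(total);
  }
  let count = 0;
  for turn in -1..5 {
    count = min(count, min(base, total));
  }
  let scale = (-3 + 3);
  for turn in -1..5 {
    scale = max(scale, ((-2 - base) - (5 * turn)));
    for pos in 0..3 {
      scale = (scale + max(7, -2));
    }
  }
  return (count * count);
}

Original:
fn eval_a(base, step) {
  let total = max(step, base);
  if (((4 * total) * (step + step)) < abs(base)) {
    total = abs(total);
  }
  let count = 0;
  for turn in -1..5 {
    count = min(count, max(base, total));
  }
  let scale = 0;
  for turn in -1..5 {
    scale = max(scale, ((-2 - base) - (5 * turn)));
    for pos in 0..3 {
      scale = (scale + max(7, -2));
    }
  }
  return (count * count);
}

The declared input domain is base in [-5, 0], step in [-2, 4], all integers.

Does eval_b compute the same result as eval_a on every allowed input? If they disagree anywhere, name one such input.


There is a counterexample at base=-5, step=-2: 4 on one side, 25 on the other.
eval_a: total = -2; (((4 * total) * (step + step)) < abs(base)) -> false; count = 0; [turn=-1]; count = -2; [turn=0]; count = -2; [turn=1]; count = -2; [turn=2]; count = -2; [turn=3]; count = -2; [turn=4]; count = -2; scale = 0; [turn=-1]; scale = 8; [pos=0]; scale = 15; [pos=1]; scale = 22; [pos=2]; scale = 29; [turn=0]; scale = 29; [pos=0]; scale = 36; [pos=1]; scale = 43; [pos=2]; scale = 50; [turn=1]; scale = 50; [pos=0]; scale = 57; [pos=1]; scale = 64; [pos=2]; scale = 71; [turn=2]; scale = 71; [pos=0]; scale = 78; [pos=1]; scale = 85; [pos=2]; scale = 92; [turn=3]; scale = 92; [pos=0]; scale = 99; [pos=1]; scale = 106; [pos=2]; scale = 113; [turn=4]; scale = 113; [pos=0]; scale = 120; [pos=1]; scale = 127; [pos=2]; scale = 134; return 4
eval_b: total = -2; (((4 * total) * (step + step)) < abs(base)) -> false; count = 0; [turn=-1]; count = -5; [turn=0]; count = -5; [turn=1]; count = -5; [turn=2]; count = -5; [turn=3]; count = -5; [turn=4]; count = -5; scale = 0; [turn=-1]; scale = 8; [pos=0]; scale = 15; [pos=1]; scale = 22; [pos=2]; scale = 29; [turn=0]; scale = 29; [pos=0]; scale = 36; [pos=1]; scale = 43; [pos=2]; scale = 50; [turn=1]; scale = 50; [pos=0]; scale = 57; [pos=1]; scale = 64; [pos=2]; scale = 71; [turn=2]; scale = 71; [pos=0]; scale = 78; [pos=1]; scale = 85; [pos=2]; scale = 92; [turn=3]; scale = 92; [pos=0]; scale = 99; [pos=1]; scale = 106; [pos=2]; scale = 113; [turn=4]; scale = 113; [pos=0]; scale = 120; [pos=1]; scale = 127; [pos=2]; scale = 134; return 25
verdict: not equivalent; witness: base=-5, step=-2


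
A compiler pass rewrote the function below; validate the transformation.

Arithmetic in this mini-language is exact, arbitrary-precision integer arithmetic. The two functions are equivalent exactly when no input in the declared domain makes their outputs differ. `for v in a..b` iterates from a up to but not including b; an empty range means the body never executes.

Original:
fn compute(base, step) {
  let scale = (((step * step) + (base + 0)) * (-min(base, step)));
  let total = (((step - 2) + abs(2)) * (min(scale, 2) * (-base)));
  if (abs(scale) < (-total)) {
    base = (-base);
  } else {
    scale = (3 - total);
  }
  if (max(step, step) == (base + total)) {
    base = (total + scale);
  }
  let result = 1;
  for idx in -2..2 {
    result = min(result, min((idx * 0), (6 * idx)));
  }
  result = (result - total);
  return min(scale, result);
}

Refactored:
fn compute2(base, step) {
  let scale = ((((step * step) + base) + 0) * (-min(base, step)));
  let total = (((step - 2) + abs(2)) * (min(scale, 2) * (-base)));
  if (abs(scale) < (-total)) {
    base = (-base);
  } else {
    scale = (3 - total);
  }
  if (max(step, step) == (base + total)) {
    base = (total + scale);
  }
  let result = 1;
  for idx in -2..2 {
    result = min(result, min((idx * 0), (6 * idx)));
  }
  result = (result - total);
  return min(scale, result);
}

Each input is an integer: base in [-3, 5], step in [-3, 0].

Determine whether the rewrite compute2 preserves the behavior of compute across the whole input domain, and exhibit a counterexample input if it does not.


The two are interchangeable: same computation, different form, and every declared input agrees.
As a probe, take base=4, step=-3: compute runs scale becomes 39; next total becomes 24; next (abs(scale) < (-total)) evaluates to false; next scale becomes -21; next (max(step, step) == (base + total)) evaluates to false; next result becomes 1; next at idx=-2:; next result becomes -12; next at idx=-1:; next result becomes -12; next at idx=0:; next result becomes -12; next at idx=1:; next result becomes -12; next result becomes -36; next final value -36; compute2 runs scale becomes 39; next total becomes 24; next (abs(scale) < (-total)) evaluates to false; next scale becomes -21; next (max(step, step) == (base + total)) evaluates to false; next result becomes 1; next at idx=-2:; next result becomes -12; next at idx=-1:; next result becomes -12; next at idx=0:; next result becomes -12; next at idx=1:; next result becomes -12; next result becomes -36; next final value -36; both end at -36.
Sweeping the whole domain (36 inputs) finds no disagreement.
verdict: equivalent


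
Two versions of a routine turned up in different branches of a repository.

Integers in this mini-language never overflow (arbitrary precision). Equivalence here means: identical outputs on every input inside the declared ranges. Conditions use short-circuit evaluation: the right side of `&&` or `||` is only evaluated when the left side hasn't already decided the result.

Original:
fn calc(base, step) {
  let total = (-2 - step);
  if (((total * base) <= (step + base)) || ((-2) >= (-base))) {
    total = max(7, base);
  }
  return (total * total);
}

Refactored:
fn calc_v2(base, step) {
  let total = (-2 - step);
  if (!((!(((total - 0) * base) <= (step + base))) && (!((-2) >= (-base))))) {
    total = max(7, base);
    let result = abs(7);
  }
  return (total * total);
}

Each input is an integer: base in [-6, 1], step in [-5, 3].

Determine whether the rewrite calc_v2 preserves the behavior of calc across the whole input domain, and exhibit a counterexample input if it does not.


This is a faithful refactor — min/max/abs usage differs, plus boolean connective usage differs, plus constant usage differs, plus statement counts differ, plus arithmetic usage differs, plus local variable names differ, but the computed results match everywhere.
One worked example (base=-5, step=-1) — calc: total=-1, then (((total * base) <= (step + base)) || ((-2) >= (-base))) is false, then returns 1; calc_v2: total=-1, then (!((!(((total - 0) * base) <= (step + base))) && (!((-2) >= (-base))))) is false, then returns 1; agreement on 1.
Checked all 72 inputs in the declared domain: the outputs agree on every one.
verdict: equivalent


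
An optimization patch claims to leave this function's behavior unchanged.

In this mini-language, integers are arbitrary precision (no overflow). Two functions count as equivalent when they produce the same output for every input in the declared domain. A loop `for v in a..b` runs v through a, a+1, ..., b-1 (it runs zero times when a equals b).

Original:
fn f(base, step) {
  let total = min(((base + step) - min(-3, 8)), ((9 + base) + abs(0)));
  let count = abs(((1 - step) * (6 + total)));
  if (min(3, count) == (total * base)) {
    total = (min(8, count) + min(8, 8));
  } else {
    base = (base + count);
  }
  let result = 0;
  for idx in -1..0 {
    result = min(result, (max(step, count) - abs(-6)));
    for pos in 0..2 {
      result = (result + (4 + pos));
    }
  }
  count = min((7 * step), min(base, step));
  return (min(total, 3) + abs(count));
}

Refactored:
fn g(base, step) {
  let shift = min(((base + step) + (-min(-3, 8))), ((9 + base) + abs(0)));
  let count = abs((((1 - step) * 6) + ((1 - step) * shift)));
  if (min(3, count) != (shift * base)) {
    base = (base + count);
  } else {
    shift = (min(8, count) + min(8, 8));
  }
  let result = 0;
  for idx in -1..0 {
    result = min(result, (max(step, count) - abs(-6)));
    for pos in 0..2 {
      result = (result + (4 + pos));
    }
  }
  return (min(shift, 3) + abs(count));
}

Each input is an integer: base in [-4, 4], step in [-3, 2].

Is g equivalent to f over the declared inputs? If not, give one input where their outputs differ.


These are not equivalent — on base=-4, step=-3 the outputs split (17 vs 4).
f: total becomes -4; next count becomes 8; next (min(3, count) == (total * base)) evaluates to false; next base becomes 4; next result becomes 0; next at idx=-1:; next result becomes 0; next at pos=0:; next result becomes 4; next at pos=1:; next result becomes 9; next count becomes -21; next final value 17
g: shift becomes -4; next count becomes 8; next (min(3, count) != (shift * base)) evaluates to true; next base becomes 4; next result becomes 0; next at idx=-1:; next result becomes 0; next at pos=0:; next result becomes 4; next at pos=1:; next result becomes 9; next final value 4
verdict: not equivalent; witness: base=-4, step=-3


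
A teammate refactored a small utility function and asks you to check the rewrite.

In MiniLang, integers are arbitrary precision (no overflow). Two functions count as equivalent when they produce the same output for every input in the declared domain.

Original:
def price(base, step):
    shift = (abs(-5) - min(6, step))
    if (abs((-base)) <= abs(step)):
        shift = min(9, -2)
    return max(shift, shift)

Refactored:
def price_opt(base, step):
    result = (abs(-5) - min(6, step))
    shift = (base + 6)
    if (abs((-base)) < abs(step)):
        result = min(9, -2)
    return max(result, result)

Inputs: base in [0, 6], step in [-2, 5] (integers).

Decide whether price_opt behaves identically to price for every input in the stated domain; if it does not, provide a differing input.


Not equivalent: base=0, step=0 separates them (-2 vs 5).
price: shift = 5; (abs((-base)) <= abs(step)) -> true; shift = -2; return -2
price_opt: result = 5; shift = 6; (abs((-base)) < abs(step)) -> false; return 5
verdict: not equivalent; witness: base=0, step=0


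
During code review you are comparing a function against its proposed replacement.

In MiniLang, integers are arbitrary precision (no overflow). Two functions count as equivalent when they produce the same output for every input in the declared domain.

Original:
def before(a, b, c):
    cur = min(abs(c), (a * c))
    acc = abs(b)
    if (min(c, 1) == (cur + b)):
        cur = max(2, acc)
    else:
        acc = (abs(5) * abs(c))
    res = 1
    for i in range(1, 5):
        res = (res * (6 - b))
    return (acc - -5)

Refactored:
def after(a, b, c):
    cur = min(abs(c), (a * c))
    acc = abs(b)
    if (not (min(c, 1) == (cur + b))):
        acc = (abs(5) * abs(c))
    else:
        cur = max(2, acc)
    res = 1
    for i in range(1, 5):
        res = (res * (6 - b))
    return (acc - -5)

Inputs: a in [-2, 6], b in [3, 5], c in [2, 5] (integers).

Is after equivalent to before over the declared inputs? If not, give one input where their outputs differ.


Although boolean connective usage differs, 108/108 inputs agree.
verdict: equivalent


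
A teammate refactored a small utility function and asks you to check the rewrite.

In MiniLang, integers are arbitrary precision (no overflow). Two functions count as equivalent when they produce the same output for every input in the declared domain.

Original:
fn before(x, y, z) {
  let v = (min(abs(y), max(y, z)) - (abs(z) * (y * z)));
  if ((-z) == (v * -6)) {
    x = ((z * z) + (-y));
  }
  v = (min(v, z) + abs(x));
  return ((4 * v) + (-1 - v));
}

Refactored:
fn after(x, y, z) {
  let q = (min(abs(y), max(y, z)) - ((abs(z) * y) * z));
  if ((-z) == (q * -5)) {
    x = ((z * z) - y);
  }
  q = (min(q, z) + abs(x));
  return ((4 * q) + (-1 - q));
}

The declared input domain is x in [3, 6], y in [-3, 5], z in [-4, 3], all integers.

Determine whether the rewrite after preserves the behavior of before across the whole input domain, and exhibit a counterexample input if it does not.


Equivalent. The edit looks behavioral (`-6` became `-5`), but over these ranges it never changes the outcome.
Across all 288 domain points the two functions coincide.
Spot check at x=3, y=5, z=-3 — before: v becomes 50; next ((-z) == (v * -6)) evaluates to false; next v becomes 0; next final value -1. after: q becomes 50; next ((-z) == (q * -5)) evaluates to false; next q becomes 0; next final value -1. Both give -1.
verdict: equivalent


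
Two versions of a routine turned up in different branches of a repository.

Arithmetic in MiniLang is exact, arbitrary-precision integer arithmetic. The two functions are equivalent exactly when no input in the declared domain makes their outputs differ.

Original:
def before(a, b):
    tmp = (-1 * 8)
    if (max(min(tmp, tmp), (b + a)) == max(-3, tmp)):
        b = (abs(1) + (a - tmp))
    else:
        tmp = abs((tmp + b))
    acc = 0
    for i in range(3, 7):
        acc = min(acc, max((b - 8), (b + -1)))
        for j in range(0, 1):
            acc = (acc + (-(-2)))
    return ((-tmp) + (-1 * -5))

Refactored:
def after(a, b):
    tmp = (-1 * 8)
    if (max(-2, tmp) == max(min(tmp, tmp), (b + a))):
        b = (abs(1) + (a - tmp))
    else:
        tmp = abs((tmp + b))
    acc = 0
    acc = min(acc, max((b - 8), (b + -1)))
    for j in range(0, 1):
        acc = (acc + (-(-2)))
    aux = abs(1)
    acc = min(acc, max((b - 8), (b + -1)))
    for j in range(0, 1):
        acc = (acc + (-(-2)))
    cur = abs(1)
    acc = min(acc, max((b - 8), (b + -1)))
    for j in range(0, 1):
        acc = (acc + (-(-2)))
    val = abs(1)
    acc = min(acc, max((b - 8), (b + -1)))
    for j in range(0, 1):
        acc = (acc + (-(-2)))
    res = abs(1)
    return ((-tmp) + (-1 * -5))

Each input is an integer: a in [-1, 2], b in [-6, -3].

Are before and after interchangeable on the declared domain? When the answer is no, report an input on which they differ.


Consider the input a=0, b=-3.
before: tmp = -8; (max(min(tmp, tmp), (b + a)) == max(-3, tmp)) -> true; b = 9; acc = 0; [i=3]; acc = 0; [j=0]; acc = 2; [i=4]; acc = 2; [j=0]; acc = 4; [i=5]; acc = 4; [j=0]; acc = 6; [i=6]; acc = 6; [j=0]; acc = 8; return 13
after: tmp = -8; (max(-2, tmp) == max(min(tmp, tmp), (b + a))) -> false; tmp = 11; acc = 0; acc = -4; [j=0]; acc = -2; aux = 1; acc = -4; [j=0]; acc = -2; cur = 1; acc = -4; [j=0]; acc = -2; val = 1; acc = -4; [j=0]; acc = -2; res = 1; return -6
13 and -6 differ, so these are not the same function on this domain.
verdict: not equivalent; witness: a=0, b=-3


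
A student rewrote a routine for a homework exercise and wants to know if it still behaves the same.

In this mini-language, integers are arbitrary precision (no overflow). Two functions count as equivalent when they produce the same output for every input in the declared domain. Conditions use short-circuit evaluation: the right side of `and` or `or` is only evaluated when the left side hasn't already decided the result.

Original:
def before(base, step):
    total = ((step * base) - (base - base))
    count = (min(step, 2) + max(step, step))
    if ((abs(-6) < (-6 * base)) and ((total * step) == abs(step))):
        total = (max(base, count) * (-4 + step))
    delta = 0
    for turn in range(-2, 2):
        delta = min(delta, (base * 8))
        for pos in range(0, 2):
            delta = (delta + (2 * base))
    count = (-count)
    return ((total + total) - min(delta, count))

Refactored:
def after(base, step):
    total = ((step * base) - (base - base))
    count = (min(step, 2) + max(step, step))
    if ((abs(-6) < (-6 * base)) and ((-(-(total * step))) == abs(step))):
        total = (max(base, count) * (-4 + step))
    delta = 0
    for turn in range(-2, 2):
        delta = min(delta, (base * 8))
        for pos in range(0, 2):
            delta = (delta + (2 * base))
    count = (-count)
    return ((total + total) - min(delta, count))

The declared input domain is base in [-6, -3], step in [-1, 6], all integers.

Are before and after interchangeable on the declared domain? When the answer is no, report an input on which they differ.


Side by side, the visible changes include: same computation, different form.
Tracing base=-5, step=5: before: total becomes -25; next count becomes 7; next ((abs(-6) < (-6 * base)) and ((total * step) == abs(step))) evaluates to false; next delta becomes 0; next at turn=-2:; next delta becomes -40; next at pos=0:; next delta becomes -50; next at pos=1:; next delta becomes -60; next at turn=-1:; next delta becomes -60; next at pos=0:; next delta becomes -70; next at pos=1:; next delta becomes -80; next at turn=0:; next delta becomes -80; next at pos=0:; next delta becomes -90; next at pos=1:; next delta becomes -100; next at turn=1:; next delta becomes -100; next at pos=0:; next delta becomes -110; next at pos=1:; next delta becomes -120; next count becomes -7; next final value 70 | after: total becomes -25; next count becomes 7; next ((abs(-6) < (-6 * base)) and ((-(-(total * step))) == abs(step))) evaluates to false; next delta becomes 0; next at turn=-2:; next delta becomes -40; next at pos=0:; next delta becomes -50; next at pos=1:; next delta becomes -60; next at turn=-1:; next delta becomes -60; next at pos=0:; next delta becomes -70; next at pos=1:; next delta becomes -80; next at turn=0:; next delta becomes -80; next at pos=0:; next delta becomes -90; next at pos=1:; next delta becomes -100; next at turn=1:; next delta becomes -100; next at pos=0:; next delta becomes -110; next at pos=1:; next delta becomes -120; next count becomes -7; next final value 70 — matching result 70.
Across all 32 domain points the two functions coincide.
verdict: equivalent


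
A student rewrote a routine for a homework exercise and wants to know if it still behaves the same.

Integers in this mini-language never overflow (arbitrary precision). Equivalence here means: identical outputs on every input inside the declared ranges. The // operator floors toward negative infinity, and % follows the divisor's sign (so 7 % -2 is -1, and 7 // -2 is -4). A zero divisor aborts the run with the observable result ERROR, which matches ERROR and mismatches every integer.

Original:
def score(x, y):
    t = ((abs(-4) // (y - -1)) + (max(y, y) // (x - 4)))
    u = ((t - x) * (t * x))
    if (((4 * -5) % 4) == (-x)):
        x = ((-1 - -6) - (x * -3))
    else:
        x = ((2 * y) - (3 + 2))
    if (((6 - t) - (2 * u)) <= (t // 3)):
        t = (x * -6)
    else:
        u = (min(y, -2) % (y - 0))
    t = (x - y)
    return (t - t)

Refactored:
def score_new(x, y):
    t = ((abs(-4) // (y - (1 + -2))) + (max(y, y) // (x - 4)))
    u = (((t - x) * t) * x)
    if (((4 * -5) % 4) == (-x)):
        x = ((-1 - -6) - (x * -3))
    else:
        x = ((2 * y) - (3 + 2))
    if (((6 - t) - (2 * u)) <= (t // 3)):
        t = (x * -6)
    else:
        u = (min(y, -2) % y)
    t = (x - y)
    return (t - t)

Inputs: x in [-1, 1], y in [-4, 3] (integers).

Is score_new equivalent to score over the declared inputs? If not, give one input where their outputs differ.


Behavior is preserved: although arithmetic usage differs, plus constant usage differs, the outputs never diverge.
Spot check at x=1, y=-4 — score: t=-1, then u=2, then (((4 * -5) % 4) == (-x)) is false, then x=-13, then (((6 - t) - (2 * u)) <= (t // 3)) is false, then u=0, then t=-9, then returns 0. score_new: t=-1, then u=2, then (((4 * -5) % 4) == (-x)) is false, then x=-13, then (((6 - t) - (2 * u)) <= (t // 3)) is false, then u=0, then t=-9, then returns 0. Both give 0.
Across all 24 domain points the two functions coincide.
verdict: equivalent


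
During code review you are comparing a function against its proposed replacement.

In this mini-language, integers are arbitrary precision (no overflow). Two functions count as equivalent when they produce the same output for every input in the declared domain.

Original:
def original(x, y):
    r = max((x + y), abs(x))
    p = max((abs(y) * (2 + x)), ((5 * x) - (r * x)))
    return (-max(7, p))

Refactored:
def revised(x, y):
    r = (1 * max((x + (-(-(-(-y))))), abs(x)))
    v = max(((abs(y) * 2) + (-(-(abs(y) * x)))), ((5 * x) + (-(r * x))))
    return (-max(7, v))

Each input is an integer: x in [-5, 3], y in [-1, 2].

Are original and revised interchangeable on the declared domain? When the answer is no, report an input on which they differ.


The two are interchangeable: local variable names differ, plus arithmetic usage differs, plus min/max/abs usage differs, plus constant usage differs, and every declared input agrees.
One worked example (x=1, y=1) — original: r = 2; p = 3; return -7; revised: r = 2; v = 3; return -7; agreement on -7.
An exhaustive pass over the 36 declared inputs shows identical outputs.
verdict: equivalent


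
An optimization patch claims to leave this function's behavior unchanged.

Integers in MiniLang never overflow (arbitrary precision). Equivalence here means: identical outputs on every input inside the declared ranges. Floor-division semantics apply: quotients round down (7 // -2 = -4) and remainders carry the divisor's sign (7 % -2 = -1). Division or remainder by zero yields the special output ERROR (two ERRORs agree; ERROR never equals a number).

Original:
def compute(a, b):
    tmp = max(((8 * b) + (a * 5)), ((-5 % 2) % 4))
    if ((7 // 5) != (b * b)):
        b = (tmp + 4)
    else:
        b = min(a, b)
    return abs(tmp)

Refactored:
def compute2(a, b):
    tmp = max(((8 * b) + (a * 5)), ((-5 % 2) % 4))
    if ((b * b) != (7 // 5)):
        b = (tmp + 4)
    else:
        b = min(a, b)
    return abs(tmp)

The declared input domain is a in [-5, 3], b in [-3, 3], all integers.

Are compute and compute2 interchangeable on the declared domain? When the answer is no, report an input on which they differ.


The two versions differ — the changes include same computation, different form.
Tracing a=0, b=0: compute: tmp=1, then ((7 // 5) != (b * b)) is true, then b=5, then returns 1 | compute2: tmp=1, then ((b * b) != (7 // 5)) is true, then b=5, then returns 1 — matching result 1.
Checked all 63 inputs in the declared domain: the outputs agree on every one.
verdict: equivalent


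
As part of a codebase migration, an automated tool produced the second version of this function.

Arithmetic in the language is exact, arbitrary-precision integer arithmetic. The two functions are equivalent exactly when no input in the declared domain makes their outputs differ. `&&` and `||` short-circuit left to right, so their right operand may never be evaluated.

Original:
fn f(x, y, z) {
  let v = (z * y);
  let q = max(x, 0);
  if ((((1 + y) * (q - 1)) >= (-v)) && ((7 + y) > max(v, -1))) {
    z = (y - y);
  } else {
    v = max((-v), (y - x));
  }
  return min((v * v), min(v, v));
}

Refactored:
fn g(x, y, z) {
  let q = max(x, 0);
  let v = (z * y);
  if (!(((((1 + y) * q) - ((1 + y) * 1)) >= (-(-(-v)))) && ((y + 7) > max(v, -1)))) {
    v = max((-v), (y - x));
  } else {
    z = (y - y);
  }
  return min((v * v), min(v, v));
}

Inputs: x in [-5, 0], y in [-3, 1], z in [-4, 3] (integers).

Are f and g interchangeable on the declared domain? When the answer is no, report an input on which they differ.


Reading the diff, among the changes: boolean connective usage differs, plus arithmetic usage differs, plus constant usage differs.
One worked example (x=-5, y=0, z=-3) — f: v=0, then q=0, then ((((1 + y) * (q - 1)) >= (-v)) && ((7 + y) > max(v, -1))) is false, then v=5, then returns 5; g: q=0, then v=0, then (!(((((1 + y) * q) - ((1 + y) * 1)) >= (-(-(-v)))) && ((y + 7) > max(v, -1)))) is true, then v=5, then returns 5; agreement on 5.
Checked all 240 inputs in the declared domain: the outputs agree on every one.
verdict: equivalent


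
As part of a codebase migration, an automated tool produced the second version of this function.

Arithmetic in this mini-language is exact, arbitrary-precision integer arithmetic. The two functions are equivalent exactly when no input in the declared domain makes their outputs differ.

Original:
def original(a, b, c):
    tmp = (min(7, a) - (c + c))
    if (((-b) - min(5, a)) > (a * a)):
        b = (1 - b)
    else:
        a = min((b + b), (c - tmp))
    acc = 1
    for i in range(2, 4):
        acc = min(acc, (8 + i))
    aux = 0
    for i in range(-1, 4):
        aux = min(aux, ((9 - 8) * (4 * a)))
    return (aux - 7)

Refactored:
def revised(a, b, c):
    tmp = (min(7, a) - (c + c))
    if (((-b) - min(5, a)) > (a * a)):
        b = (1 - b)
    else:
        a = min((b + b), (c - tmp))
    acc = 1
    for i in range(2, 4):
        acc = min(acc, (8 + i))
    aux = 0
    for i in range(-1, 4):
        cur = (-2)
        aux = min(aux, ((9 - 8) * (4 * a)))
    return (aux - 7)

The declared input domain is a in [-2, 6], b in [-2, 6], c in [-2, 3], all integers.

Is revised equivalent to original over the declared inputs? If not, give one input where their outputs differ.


The two are interchangeable: constant usage differs; also local variable names differ; also statement counts differ, and every declared input agrees.
One worked example (a=1, b=1, c=2) — original: tmp = -3; (((-b) - min(5, a)) > (a * a)) -> false; a = 2; acc = 1; [i=2]; acc = 1; [i=3]; acc = 1; aux = 0; [i=-1]; aux = 0; [i=0]; aux = 0; [i=1]; aux = 0; [i=2]; aux = 0; [i=3]; aux = 0; return -7; revised: tmp = -3; (((-b) - min(5, a)) > (a * a)) -> false; a = 2; acc = 1; [i=2]; acc = 1; [i=3]; acc = 1; aux = 0; [i=-1]; cur = -2; aux = 0; [i=0]; cur = -2; aux = 0; [i=1]; cur = -2; aux = 0; [i=2]; cur = -2; aux = 0; [i=3]; cur = -2; aux = 0; return -7; agreement on -7.
Across all 486 domain points the two functions coincide.
verdict: equivalent
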